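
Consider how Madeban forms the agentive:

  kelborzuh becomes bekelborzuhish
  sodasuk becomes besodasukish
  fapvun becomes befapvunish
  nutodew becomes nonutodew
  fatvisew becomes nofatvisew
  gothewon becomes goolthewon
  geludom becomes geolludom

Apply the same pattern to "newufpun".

benewufpunish

"newufpun" has last vowel 'u'. The stems whose last vowel is 'u' (kelborzuh → bekelborzuhish, sodasuk → besodasukish, fapvun → befapvunish) add be- … -ish around the stem.
So newufpun → benewufpunish.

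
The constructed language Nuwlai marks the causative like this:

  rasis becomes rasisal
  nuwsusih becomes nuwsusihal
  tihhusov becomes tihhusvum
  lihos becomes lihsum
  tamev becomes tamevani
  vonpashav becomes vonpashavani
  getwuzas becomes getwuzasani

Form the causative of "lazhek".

lazhekani

"lazhek" has last vowel 'e'. The one such stem in the data (tamev → tamevani) adds -ani, so the same rule applies.
So lazhek → lazhekani.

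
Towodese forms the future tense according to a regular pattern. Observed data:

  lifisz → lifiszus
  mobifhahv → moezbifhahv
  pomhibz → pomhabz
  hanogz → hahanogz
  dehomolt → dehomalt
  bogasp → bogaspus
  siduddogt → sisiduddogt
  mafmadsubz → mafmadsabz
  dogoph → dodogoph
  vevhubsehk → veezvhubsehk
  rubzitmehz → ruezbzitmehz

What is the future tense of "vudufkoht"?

"vudufkoht" has second-to-last letter 'h'. The stems whose second-to-last letter is 'h' (vevhubsehk → veezvhubsehk, mobifhahv → moezbifhahv, rubzitmehz → ruezbzitmehz) insert -ez- after the first vowel.
The other patterns: stems whose second-to-last letter is 'b' or 'l' change the last vowel to 'a'; stems whose second-to-last letter is 's' add -us; stems whose second-to-last letter is 'g' or 'p' repeat the first consonant+vowel as a prefix.
So vudufkoht → vuezdufkoht.

vuezdufkoht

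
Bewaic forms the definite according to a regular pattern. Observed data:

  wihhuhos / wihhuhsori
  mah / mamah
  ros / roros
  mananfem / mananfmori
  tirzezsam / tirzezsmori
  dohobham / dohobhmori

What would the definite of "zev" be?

zezev

"zev" has 1 vowel. The stems with 1 vowel (ros → roros, mah → mamah) repeat the first consonant+vowel as a prefix.
So zev → zezev.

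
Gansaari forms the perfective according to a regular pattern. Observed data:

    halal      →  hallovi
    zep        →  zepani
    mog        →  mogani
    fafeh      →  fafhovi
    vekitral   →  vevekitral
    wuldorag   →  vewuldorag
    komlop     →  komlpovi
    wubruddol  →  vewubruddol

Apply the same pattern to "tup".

"tup" has 1 vowel. The stems with 1 vowel (zep → zepani, mog → mogani) add -ani.
So tup → tupani.

tupani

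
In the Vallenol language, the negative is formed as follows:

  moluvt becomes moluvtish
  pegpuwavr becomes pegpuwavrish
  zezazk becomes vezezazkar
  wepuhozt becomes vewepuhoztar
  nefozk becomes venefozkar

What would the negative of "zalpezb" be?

vezalpezbar

moluvt and wepuhozt both end in -t yet inflect differently (moluvtish, vewepuhoztar), so the final letter is not what conditions the rule; the second-to-last letter is.
"zalpezb" has second-to-last letter 'z'. The stems whose second-to-last letter is 'z' (zezazk → vezezazkar, wepuhozt → vewepuhoztar, nefozk → venefozkar) add ve- … -ar around the stem.
The other pattern: stems whose second-to-last letter is 'v' add -ish.
So zalpezb → vezalpezbar.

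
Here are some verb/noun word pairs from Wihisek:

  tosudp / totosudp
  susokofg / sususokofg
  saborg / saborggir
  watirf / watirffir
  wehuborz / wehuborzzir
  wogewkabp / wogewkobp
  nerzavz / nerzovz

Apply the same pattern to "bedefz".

bebedefz

"bedefz" has second-to-last letter 'f'. The one such stem in the data (susokofg → sususokofg) repeats the first consonant+vowel as a prefix (as does tosudp), so the same rule applies.
So bedefz → bebedefz.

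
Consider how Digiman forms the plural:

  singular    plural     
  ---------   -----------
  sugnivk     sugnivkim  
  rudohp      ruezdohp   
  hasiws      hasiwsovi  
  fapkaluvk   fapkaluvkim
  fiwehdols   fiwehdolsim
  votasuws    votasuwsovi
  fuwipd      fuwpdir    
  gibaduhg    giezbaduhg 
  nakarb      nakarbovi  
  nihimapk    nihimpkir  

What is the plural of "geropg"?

nihimapk and sugnivk both end in -k yet inflect differently (nihimpkir, sugnivkim), so the final letter is not what conditions the rule; the second-to-last letter is.
"geropg" has second-to-last letter 'p'. The stems whose second-to-last letter is 'p' (fuwipd → fuwpdir, nihimapk → nihimpkir) delete the last vowel and add -ir.
So geropg → gerpgir.

gerpgir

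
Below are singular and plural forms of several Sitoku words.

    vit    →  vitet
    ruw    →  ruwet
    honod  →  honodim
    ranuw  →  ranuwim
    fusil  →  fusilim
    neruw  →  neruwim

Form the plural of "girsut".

girsutim

ruw and ranuw both end in -w yet inflect differently (ruwet, ranuwim), so the final letter is not what conditions the rule; the number of vowels is.
"girsut" has 2 vowels. The stems with 2 vowels (honod → honodim, ranuw → ranuwim, fusil → fusilim) add -im.
So girsut → girsutim.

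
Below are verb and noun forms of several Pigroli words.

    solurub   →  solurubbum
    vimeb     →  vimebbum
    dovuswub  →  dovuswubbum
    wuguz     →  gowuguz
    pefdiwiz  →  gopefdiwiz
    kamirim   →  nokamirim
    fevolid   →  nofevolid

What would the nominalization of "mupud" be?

solurub and wuguz both have last vowel 'u' yet inflect differently (solurubbum, gowuguz), so the last vowel is not what conditions the rule; the final letter is.
"mupud" ends in -d. The one such stem in the data (fevolid → nofevolid) adds the prefix no-, so the same rule applies.
So mupud → nomupud.

nomupud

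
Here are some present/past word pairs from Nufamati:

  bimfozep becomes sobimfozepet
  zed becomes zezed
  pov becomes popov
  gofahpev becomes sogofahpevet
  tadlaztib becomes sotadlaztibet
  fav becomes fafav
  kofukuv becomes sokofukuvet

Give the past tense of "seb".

"seb" has 1 vowel. The stems with 1 vowel (pov → popov, zed → zezed, fav → fafav) repeat the first consonant+vowel as a prefix.
So seb → seseb.

seseb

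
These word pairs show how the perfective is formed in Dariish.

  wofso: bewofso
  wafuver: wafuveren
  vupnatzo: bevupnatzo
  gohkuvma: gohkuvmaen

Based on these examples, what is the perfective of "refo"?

berefo

"refo" ends in -o. The stems ending in -o (wofso → bewofso, vupnatzo → bevupnatzo) add the prefix be-.
The other pattern: stems ending in -a or -r add -en.
So refo → berefo.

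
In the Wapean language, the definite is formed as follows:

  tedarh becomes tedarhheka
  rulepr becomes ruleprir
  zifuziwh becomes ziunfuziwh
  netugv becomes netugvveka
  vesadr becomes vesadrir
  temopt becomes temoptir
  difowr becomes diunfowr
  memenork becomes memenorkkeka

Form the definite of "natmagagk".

difowr and vesadr both end in -r yet inflect differently (diunfowr, vesadrir), so the final letter is not what conditions the rule; the second-to-last letter is.
"natmagagk" has second-to-last letter 'g'. The one such stem in the data (netugv → netugvveka) doubles the final consonant and adds -eka (as do memenork, tedarh), so the same rule applies.
The other patterns: stems whose second-to-last letter is 'w' insert -un- after the first vowel; stems whose second-to-last letter is 'd' or 'p' add -ir.
So natmagagk → natmagagkkeka.

natmagagkkeka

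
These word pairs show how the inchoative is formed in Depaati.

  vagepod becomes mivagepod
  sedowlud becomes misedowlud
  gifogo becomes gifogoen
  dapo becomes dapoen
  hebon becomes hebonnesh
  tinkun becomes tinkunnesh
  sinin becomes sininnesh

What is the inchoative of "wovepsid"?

miwovepsid

vagepod and gifogo both have last vowel 'o' yet inflect differently (mivagepod, gifogoen), so the last vowel is not what conditions the rule; the final letter is.
"wovepsid" ends in -d. The stems ending in -d (vagepod → mivagepod, sedowlud → misedowlud) add the prefix mi-.
So wovepsid → miwovepsid.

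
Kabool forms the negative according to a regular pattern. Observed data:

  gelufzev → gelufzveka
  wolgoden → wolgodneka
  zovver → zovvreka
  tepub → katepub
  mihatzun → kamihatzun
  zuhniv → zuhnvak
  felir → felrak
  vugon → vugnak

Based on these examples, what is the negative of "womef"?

wolgoden and mihatzun both end in -n yet inflect differently (wolgodneka, kamihatzun), so the final letter is not what conditions the rule; the last vowel is.
"womef" has last vowel 'e'. The stems whose last vowel is 'e' (gelufzev → gelufzveka, wolgoden → wolgodneka, zovver → zovvreka) delete the last vowel and add -eka.
The other patterns: stems whose last vowel is 'u' add the prefix ka-; stems whose last vowel is 'i' or 'o' delete the last vowel and add -ak.
So womef → womfeka.

womfeka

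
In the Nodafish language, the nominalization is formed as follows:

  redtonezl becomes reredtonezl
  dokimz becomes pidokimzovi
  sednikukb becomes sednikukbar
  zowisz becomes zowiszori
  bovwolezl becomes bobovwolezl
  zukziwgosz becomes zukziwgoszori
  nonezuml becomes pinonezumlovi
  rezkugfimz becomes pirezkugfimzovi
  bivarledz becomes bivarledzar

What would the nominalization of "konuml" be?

"konuml" has second-to-last letter 'm'. The stems whose second-to-last letter is 'm' (dokimz → pidokimzovi, rezkugfimz → pirezkugfimzovi, nonezuml → pinonezumlovi) add pi- … -ovi around the stem.
So konuml → pikonumlovi.

pikonumlovi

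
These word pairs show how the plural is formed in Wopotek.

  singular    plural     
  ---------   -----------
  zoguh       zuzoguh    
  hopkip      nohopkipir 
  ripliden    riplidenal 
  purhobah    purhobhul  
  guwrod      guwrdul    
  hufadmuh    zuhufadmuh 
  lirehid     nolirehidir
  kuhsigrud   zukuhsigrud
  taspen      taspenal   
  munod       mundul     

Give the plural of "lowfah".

lowfhul

kuhsigrud and lirehid both end in -d yet inflect differently (zukuhsigrud, nolirehidir), so the final letter is not what conditions the rule; the last vowel is.
"lowfah" has last vowel 'a'. The one such stem in the data (purhobah → purhobhul) deletes the last vowel and adds -ul (as do munod, guwrod), so the same rule applies.
The other patterns: stems whose last vowel is 'e' add -al; stems whose last vowel is 'u' add the prefix zu-; stems whose last vowel is 'i' add no- … -ir around the stem.
So lowfah → lowfhul.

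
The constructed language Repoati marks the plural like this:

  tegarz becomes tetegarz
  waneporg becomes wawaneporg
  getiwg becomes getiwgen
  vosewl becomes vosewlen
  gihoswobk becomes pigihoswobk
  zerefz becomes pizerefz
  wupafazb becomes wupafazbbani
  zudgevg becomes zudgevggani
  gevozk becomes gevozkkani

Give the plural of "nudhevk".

nudhevkkani

waneporg and getiwg both end in -g yet inflect differently (wawaneporg, getiwgen), so the final letter is not what conditions the rule; the second-to-last letter is.
"nudhevk" has second-to-last letter 'v'. The one such stem in the data (zudgevg → zudgevggani) doubles the final consonant and adds -ani (as do wupafazb, gevozk), so the same rule applies.
The other patterns: stems whose second-to-last letter is 'r' repeat the first consonant+vowel as a prefix; stems whose second-to-last letter is 'w' add -en; stems whose second-to-last letter is 'b' or 'f' add the prefix pi-.
So nudhevk → nudhevkkani.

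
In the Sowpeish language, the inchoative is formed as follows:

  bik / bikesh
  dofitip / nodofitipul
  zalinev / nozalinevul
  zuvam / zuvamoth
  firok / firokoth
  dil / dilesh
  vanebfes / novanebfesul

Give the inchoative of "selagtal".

noselagtalul

bik and firok both end in -k yet inflect differently (bikesh, firokoth), so the final letter is not what conditions the rule; the number of vowels is.
"selagtal" has 3 vowels. The stems with 3 vowels (vanebfes → novanebfesul, zalinev → nozalinevul, dofitip → nodofitipul) add no- … -ul around the stem.
The other patterns: stems with 1 vowel add -esh; stems with 2 vowels add -oth.
So selagtal → noselagtalul.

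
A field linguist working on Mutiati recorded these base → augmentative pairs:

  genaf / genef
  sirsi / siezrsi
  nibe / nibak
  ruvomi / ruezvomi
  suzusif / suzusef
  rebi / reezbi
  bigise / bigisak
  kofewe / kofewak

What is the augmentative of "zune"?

"zune" ends in -e. The stems ending in -e (bigise → bigisak, nibe → nibak, kofewe → kofewak) drop the final letter and add -ak.
So zune → zunak.

zunak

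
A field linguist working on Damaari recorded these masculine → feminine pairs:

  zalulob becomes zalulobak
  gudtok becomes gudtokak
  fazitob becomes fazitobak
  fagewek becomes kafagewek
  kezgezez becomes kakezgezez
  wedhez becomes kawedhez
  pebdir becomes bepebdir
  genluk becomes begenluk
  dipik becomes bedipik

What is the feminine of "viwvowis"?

gudtok and fagewek both end in -k yet inflect differently (gudtokak, kafagewek), so the final letter is not what conditions the rule; the last vowel is.
"viwvowis" has last vowel 'i'. The stems whose last vowel is 'i' (pebdir → bepebdir, dipik → bedipik) add the prefix be-.
So viwvowis → beviwvowis.

beviwvowis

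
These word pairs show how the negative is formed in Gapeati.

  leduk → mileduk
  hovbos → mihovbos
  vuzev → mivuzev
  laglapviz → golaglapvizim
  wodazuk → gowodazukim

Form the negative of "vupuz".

leduk and wodazuk both end in -k yet inflect differently (mileduk, gowodazukim), so the final letter is not what conditions the rule; the number of vowels is.
"vupuz" has 2 vowels. The stems with 2 vowels (leduk → mileduk, hovbos → mihovbos, vuzev → mivuzev) add the prefix mi-.
The other pattern: stems with 3 vowels add go- … -im around the stem.
So vupuz → mivupuz.

mivupuz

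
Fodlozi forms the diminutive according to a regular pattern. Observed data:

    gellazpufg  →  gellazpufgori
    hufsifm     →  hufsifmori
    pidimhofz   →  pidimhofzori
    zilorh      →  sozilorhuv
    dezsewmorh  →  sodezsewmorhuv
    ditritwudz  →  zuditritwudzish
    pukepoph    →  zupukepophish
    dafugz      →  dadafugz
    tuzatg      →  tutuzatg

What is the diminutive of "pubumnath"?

pupubumnath

pidimhofz and ditritwudz both end in -z yet inflect differently (pidimhofzori, zuditritwudzish), so the final letter is not what conditions the rule; the second-to-last letter is.
"pubumnath" has second-to-last letter 't'. The one such stem in the data (tuzatg → tutuzatg) repeats the first consonant+vowel as a prefix (as does dafugz), so the same rule applies.
So pubumnath → pupubumnath.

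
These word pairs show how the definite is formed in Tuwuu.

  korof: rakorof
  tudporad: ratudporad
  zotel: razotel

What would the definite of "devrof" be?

radevrof

Every pair shown (korof → rakorof, tudporad → ratudporad, zotel → razotel) follows the same rule: add the prefix ra-.
So devrof → radevrof.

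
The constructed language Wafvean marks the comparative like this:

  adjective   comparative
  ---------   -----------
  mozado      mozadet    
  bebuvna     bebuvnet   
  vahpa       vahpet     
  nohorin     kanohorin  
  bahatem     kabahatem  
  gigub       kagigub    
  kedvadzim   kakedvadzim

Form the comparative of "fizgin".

kafizgin

bebuvna and bahatem both begin with b- yet inflect differently (bebuvnet, kabahatem), so the first letter is not what conditions the rule; whether the stem ends in a vowel or a consonant is.
"fizgin" ends in a consonant. The stems ending in a consonant (nohorin → kanohorin, bahatem → kabahatem, gigub → kagigub) add the prefix ka-.
The other pattern: stems ending in a vowel drop the final letter and add -et.
So fizgin → kafizgin.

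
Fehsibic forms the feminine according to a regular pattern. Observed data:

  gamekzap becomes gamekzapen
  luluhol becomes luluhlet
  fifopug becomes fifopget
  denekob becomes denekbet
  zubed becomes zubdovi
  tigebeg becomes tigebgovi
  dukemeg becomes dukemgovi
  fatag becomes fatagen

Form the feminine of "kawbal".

fatag and tigebeg both end in -g yet inflect differently (fatagen, tigebgovi), so the final letter is not what conditions the rule; the last vowel is.
"kawbal" has last vowel 'a'. The stems whose last vowel is 'a' (fatag → fatagen, gamekzap → gamekzapen) add -en.
So kawbal → kawbalen.

kawbalen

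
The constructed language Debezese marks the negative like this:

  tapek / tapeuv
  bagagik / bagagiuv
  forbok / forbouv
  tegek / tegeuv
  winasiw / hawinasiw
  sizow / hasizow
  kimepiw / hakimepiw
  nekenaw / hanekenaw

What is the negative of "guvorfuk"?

guvorfuuv

bagagik and winasiw both have last vowel 'i' yet inflect differently (bagagiuv, hawinasiw), so the last vowel is not what conditions the rule; the final letter is.
"guvorfuk" ends in -k. The stems ending in -k (tapek → tapeuv, bagagik → bagagiuv, forbok → forbouv) drop the final letter and add -uv.
The other pattern: stems ending in -w add the prefix ha-.
So guvorfuk → guvorfuuv.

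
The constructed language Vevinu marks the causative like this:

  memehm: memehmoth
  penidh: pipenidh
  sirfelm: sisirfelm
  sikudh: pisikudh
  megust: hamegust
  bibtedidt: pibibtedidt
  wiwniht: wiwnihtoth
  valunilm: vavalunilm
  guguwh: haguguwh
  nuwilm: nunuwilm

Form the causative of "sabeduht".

"sabeduht" has second-to-last letter 'h'. The stems whose second-to-last letter is 'h' (wiwniht → wiwnihtoth, memehm → memehmoth) add -oth.
So sabeduht → sabeduhtoth.

sabeduhtoth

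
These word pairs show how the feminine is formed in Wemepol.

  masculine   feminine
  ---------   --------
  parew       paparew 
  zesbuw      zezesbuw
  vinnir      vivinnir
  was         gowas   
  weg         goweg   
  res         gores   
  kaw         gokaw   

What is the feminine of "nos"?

parew and kaw both end in -w yet inflect differently (paparew, gokaw), so the final letter is not what conditions the rule; the number of vowels is.
"nos" has 1 vowel. The stems with 1 vowel (was → gowas, weg → goweg, res → gores) add the prefix go-.
So nos → gonos.

gonos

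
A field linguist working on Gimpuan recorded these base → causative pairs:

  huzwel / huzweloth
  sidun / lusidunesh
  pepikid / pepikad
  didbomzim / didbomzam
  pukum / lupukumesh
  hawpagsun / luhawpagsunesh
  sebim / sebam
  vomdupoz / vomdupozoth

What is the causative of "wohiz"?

wohaz

pukum and sebim both end in -m yet inflect differently (lupukumesh, sebam), so the final letter is not what conditions the rule; the last vowel is.
"wohiz" has last vowel 'i'. The stems whose last vowel is 'i' (sebim → sebam, pepikid → pepikad, didbomzim → didbomzam) change the last vowel to 'a'.
The other patterns: stems whose last vowel is 'u' add lu- … -esh around the stem; stems whose last vowel is 'e' or 'o' add -oth.
So wohiz → wohaz.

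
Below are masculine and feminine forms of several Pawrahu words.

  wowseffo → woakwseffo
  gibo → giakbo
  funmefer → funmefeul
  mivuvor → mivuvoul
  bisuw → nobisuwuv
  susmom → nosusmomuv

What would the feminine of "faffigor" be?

"faffigor" ends in -r. The stems ending in -r (funmefer → funmefeul, mivuvor → mivuvoul) drop the final letter and add -ul.
The other patterns: stems ending in -o insert -ak- after the first vowel; stems ending in -m or -w add no- … -uv around the stem.
So faffigor → faffigoul.

faffigoul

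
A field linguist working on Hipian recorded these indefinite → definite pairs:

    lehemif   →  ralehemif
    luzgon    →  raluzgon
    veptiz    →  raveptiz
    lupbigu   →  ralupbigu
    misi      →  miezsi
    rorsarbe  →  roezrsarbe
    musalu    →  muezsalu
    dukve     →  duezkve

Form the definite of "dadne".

lupbigu and musalu both end in -u yet inflect differently (ralupbigu, muezsalu), so the final letter is not what conditions the rule; the first letter is.
"dadne" begins with d-. The one such stem in the data (dukve → duezkve) inserts -ez- after the first vowel (as do misi, rorsarbe), so the same rule applies.
The other pattern: stems beginning with l- or v- add the prefix ra-.
So dadne → daezdne.

daezdne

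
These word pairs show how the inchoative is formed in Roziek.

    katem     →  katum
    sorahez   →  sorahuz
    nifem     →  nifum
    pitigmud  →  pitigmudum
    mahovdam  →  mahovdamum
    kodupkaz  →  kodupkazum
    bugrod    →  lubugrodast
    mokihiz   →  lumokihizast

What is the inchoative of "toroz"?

katem and mahovdam both end in -m yet inflect differently (katum, mahovdamum), so the final letter is not what conditions the rule; the last vowel is.
"toroz" has last vowel 'o'. The one such stem in the data (bugrod → lubugrodast) adds lu- … -ast around the stem, so the same rule applies.
So toroz → lutorozast.

lutorozast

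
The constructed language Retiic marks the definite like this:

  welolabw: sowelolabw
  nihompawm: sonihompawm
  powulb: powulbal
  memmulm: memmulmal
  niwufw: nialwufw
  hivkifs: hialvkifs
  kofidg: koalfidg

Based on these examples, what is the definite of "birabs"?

"birabs" has second-to-last letter 'b'. The one such stem in the data (welolabw → sowelolabw) adds the prefix so-, so the same rule applies.
The other patterns: stems whose second-to-last letter is 'l' add -al; stems whose second-to-last letter is 'd' or 'f' insert -al- after the first vowel.
So birabs → sobirabs.

sobirabs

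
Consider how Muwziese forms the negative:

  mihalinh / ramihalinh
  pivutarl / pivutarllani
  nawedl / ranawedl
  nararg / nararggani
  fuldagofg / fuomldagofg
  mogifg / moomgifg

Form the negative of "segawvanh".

nararg and fuldagofg both end in -g yet inflect differently (nararggani, fuomldagofg), so the final letter is not what conditions the rule; the second-to-last letter is.
"segawvanh" has second-to-last letter 'n'. The one such stem in the data (mihalinh → ramihalinh) adds the prefix ra-, so the same rule applies.
The other patterns: stems whose second-to-last letter is 'r' double the final consonant and add -ani; stems whose second-to-last letter is 'f' insert -om- after the first vowel.
So segawvanh → rasegawvanh.

rasegawvanh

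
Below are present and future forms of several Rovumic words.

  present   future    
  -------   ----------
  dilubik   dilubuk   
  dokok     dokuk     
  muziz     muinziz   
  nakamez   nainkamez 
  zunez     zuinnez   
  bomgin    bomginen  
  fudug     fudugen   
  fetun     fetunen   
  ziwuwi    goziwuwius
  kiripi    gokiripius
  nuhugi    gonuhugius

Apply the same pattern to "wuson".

wusonen

dilubik and muziz both have last vowel 'i' yet inflect differently (dilubuk, muinziz), so the last vowel is not what conditions the rule; the final letter is.
"wuson" ends in -n. The stems ending in -n (bomgin → bomginen, fetun → fetunen) add -en.
So wuson → wusonen.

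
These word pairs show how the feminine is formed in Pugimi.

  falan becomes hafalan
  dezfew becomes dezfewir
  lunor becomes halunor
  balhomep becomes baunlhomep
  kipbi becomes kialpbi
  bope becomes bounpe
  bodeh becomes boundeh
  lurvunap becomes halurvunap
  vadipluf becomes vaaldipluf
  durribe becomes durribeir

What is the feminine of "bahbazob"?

balhomep and lurvunap both end in -p yet inflect differently (baunlhomep, halurvunap), so the final letter is not what conditions the rule; the first letter is.
"bahbazob" begins with b-. The stems beginning with b- (bope → bounpe, bodeh → boundeh, balhomep → baunlhomep) insert -un- after the first vowel.
The other patterns: stems beginning with f- or l- add the prefix ha-; stems beginning with d- add -ir; stems beginning with k- or v- insert -al- after the first vowel.
So bahbazob → baunhbazob.

baunhbazob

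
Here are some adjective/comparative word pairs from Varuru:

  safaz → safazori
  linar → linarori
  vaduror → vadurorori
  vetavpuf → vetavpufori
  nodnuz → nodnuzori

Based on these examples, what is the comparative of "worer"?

worerori

Every pair shown (safaz → safazori, linar → linarori, vaduror → vadurorori, …) follows the same rule: add -ori.
So worer → worerori.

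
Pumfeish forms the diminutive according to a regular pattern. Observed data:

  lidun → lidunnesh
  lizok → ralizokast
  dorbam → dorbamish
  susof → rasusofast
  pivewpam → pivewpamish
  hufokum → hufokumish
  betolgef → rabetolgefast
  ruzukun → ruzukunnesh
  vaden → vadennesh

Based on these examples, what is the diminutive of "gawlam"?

hufokum and lidun both have last vowel 'u' yet inflect differently (hufokumish, lidunnesh), so the last vowel is not what conditions the rule; the final letter is.
"gawlam" ends in -m. The stems ending in -m (dorbam → dorbamish, pivewpam → pivewpamish, hufokum → hufokumish) add -ish.
So gawlam → gawlamish.

gawlamish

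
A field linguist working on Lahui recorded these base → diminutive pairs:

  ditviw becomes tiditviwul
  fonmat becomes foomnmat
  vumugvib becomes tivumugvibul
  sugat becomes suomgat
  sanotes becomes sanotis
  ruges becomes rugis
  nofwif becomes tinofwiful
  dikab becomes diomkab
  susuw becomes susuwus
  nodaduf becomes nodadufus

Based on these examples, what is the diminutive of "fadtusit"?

nodaduf and nofwif both end in -f yet inflect differently (nodadufus, tinofwiful), so the final letter is not what conditions the rule; the last vowel is.
"fadtusit" has last vowel 'i'. The stems whose last vowel is 'i' (nofwif → tinofwiful, vumugvib → tivumugvibul, ditviw → tiditviwul) add ti- … -ul around the stem.
So fadtusit → tifadtusitul.

tifadtusitul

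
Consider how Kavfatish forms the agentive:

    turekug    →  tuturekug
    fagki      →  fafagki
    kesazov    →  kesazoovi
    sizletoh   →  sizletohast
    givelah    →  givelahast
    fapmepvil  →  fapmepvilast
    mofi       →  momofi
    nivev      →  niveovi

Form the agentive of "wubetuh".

kesazov and sizletoh both have last vowel 'o' yet inflect differently (kesazoovi, sizletohast), so the last vowel is not what conditions the rule; the final letter is.
"wubetuh" ends in -h. The stems ending in -h (sizletoh → sizletohast, givelah → givelahast) add -ast.
So wubetuh → wubetuhast.

wubetuhast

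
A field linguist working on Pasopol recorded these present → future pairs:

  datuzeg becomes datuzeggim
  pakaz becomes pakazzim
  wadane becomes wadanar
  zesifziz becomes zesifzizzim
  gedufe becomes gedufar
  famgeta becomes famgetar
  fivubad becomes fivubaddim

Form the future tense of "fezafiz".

fezafizzim

datuzeg and gedufe both have last vowel 'e' yet inflect differently (datuzeggim, gedufar), so the last vowel is not what conditions the rule; whether the stem ends in a vowel or a consonant is.
"fezafiz" ends in a consonant. The stems ending in a consonant (fivubad → fivubaddim, datuzeg → datuzeggim, zesifziz → zesifzizzim) double the final consonant and add -im.
So fezafiz → fezafizzim.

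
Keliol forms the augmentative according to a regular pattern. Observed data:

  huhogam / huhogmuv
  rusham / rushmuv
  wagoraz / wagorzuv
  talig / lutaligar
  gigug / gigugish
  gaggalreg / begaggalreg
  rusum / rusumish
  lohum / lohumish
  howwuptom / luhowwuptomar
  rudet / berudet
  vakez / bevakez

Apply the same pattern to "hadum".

hadumish

gaggalreg and talig both end in -g yet inflect differently (begaggalreg, lutaligar), so the final letter is not what conditions the rule; the last vowel is.
"hadum" has last vowel 'u'. The stems whose last vowel is 'u' (gigug → gigugish, rusum → rusumish, lohum → lohumish) add -ish.
So hadum → hadumish.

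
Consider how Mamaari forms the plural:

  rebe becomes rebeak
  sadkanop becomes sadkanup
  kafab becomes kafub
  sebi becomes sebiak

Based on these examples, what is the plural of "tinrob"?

sadkanop and sebi both begin with s- yet inflect differently (sadkanup, sebiak), so the first letter is not what conditions the rule; whether the stem ends in a vowel or a consonant is.
"tinrob" ends in a consonant. The stems ending in a consonant (kafab → kafub, sadkanop → sadkanup) change the last vowel to 'u'.
The other pattern: stems ending in a vowel add -ak.
So tinrob → tinrub.

tinrub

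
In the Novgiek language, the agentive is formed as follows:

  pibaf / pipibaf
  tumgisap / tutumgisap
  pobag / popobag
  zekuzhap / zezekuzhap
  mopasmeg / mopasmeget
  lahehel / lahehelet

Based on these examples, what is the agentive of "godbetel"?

pobag and mopasmeg both end in -g yet inflect differently (popobag, mopasmeget), so the final letter is not what conditions the rule; the last vowel is.
"godbetel" has last vowel 'e'. The stems whose last vowel is 'e' (mopasmeg → mopasmeget, lahehel → lahehelet) add -et.
The other pattern: stems whose last vowel is 'a' repeat the first consonant+vowel as a prefix.
So godbetel → godbetelet.

godbetelet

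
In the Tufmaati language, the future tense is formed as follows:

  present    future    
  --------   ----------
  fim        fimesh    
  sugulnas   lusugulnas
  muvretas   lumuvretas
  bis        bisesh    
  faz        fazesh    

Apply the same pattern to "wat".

watesh

muvretas and bis both end in -s yet inflect differently (lumuvretas, bisesh), so the final letter is not what conditions the rule; the number of vowels is.
"wat" has 1 vowel. The stems with 1 vowel (faz → fazesh, fim → fimesh, bis → bisesh) add -esh.
So wat → watesh.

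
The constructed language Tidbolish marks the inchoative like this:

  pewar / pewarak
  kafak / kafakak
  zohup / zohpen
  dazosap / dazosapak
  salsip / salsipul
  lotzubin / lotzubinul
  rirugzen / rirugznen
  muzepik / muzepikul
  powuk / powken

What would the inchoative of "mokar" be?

mokarak

"mokar" has last vowel 'a'. The stems whose last vowel is 'a' (pewar → pewarak, kafak → kafakak, dazosap → dazosapak) add -ak.
So mokar → mokarak.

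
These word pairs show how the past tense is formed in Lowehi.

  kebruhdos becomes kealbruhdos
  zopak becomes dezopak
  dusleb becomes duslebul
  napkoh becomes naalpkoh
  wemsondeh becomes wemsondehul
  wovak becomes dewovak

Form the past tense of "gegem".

gegemul

napkoh and wemsondeh both end in -h yet inflect differently (naalpkoh, wemsondehul), so the final letter is not what conditions the rule; the last vowel is.
"gegem" has last vowel 'e'. The stems whose last vowel is 'e' (dusleb → duslebul, wemsondeh → wemsondehul) add -ul.
So gegem → gegemul.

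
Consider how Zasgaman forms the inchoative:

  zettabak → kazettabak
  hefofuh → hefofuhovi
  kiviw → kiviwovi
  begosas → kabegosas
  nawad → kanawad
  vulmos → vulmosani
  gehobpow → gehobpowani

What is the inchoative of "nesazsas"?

kanesazsas

"nesazsas" has last vowel 'a'. The stems whose last vowel is 'a' (nawad → kanawad, begosas → kabegosas, zettabak → kazettabak) add the prefix ka-.
The other patterns: stems whose last vowel is 'o' add -ani; stems whose last vowel is 'i' or 'u' add -ovi.
So nesazsas → kanesazsas.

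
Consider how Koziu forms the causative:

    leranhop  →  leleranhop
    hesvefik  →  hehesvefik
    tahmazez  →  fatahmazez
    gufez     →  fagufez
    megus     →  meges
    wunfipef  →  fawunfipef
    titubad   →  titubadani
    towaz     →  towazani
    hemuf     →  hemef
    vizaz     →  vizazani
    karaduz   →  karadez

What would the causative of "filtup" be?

filtep

tahmazez and towaz both end in -z yet inflect differently (fatahmazez, towazani), so the final letter is not what conditions the rule; the last vowel is.
"filtup" has last vowel 'u'. The stems whose last vowel is 'u' (hemuf → hemef, karaduz → karadez, megus → meges) change the last vowel to 'e'.
The other patterns: stems whose last vowel is 'e' add the prefix fa-; stems whose last vowel is 'a' add -ani; stems whose last vowel is 'i' or 'o' repeat the first consonant+vowel as a prefix.
So filtup → filtep.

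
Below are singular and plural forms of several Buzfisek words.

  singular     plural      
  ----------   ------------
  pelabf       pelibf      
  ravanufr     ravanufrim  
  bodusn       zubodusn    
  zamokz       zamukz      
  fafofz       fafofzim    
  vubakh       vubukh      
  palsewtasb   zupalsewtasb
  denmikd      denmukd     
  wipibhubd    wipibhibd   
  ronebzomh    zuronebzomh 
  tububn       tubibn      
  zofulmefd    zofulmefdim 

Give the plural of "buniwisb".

zubuniwisb

zofulmefd and denmikd both end in -d yet inflect differently (zofulmefdim, denmukd), so the final letter is not what conditions the rule; the second-to-last letter is.
"buniwisb" has second-to-last letter 's'. The stems whose second-to-last letter is 's' (bodusn → zubodusn, palsewtasb → zupalsewtasb) add the prefix zu-.
So buniwisb → zubuniwisb.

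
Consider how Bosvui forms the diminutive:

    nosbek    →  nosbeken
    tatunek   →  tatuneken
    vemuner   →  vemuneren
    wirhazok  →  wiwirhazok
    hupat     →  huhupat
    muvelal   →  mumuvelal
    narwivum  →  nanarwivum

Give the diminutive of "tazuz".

nosbek and wirhazok both end in -k yet inflect differently (nosbeken, wiwirhazok), so the final letter is not what conditions the rule; the last vowel is.
"tazuz" has last vowel 'u'. The one such stem in the data (narwivum → nanarwivum) repeats the first consonant+vowel as a prefix (as do wirhazok, hupat), so the same rule applies.
The other pattern: stems whose last vowel is 'e' add -en.
So tazuz → tatazuz.

tatazuz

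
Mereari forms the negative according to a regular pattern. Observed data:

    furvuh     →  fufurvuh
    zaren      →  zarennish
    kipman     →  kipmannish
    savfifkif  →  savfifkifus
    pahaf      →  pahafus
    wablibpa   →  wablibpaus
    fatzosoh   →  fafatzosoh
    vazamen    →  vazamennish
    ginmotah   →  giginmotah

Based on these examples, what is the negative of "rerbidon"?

rerbidonnish

ginmotah and kipman both have last vowel 'a' yet inflect differently (giginmotah, kipmannish), so the last vowel is not what conditions the rule; the final letter is.
"rerbidon" ends in -n. The stems ending in -n (zaren → zarennish, vazamen → vazamennish, kipman → kipmannish) double the final consonant and add -ish.
The other patterns: stems ending in -h repeat the first consonant+vowel as a prefix; stems ending in -a or -f add -us.
So rerbidon → rerbidonnish.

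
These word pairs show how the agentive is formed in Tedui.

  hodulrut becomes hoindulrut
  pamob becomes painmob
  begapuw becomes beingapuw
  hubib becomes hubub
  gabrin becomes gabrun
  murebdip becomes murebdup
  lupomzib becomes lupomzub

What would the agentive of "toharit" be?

toharut

lupomzib and pamob both end in -b yet inflect differently (lupomzub, painmob), so the final letter is not what conditions the rule; the last vowel is.
"toharit" has last vowel 'i'. The stems whose last vowel is 'i' (lupomzib → lupomzub, murebdip → murebdup, hubib → hubub) change the last vowel to 'u'.
So toharit → toharut.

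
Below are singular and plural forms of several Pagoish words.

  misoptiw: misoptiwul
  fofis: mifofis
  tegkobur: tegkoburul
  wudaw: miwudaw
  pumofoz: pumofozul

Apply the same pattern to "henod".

mihenod

misoptiw and wudaw both end in -w yet inflect differently (misoptiwul, miwudaw), so the final letter is not what conditions the rule; the number of vowels is.
"henod" has 2 vowels. The stems with 2 vowels (wudaw → miwudaw, fofis → mifofis) add the prefix mi-.
The other pattern: stems with 3 vowels add -ul.
So henod → mihenod.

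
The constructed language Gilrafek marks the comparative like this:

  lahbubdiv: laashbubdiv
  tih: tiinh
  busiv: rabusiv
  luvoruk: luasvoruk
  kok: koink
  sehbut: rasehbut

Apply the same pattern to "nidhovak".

kok and luvoruk both end in -k yet inflect differently (koink, luasvoruk), so the final letter is not what conditions the rule; the number of vowels is.
"nidhovak" has 3 vowels. The stems with 3 vowels (luvoruk → luasvoruk, lahbubdiv → laashbubdiv) insert -as- after the first vowel.
The other patterns: stems with 1 vowel insert -in- after the first vowel; stems with 2 vowels add the prefix ra-.
So nidhovak → niasdhovak.

niasdhovak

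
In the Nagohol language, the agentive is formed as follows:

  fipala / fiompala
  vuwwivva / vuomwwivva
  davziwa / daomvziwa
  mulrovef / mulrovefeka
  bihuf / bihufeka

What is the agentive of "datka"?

fipala and mulrovef both have 3 vowels yet inflect differently (fiompala, mulrovefeka), so the number of vowels is not what conditions the rule; the final letter is.
"datka" ends in -a. The stems ending in -a (fipala → fiompala, vuwwivva → vuomwwivva, davziwa → daomvziwa) insert -om- after the first vowel.
The other pattern: stems ending in -f add -eka.
So datka → daomtka.

daomtka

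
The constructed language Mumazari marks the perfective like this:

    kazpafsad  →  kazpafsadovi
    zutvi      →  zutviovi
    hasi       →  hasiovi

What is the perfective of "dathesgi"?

Every pair shown (kazpafsad → kazpafsadovi, zutvi → zutviovi, hasi → hasiovi) follows the same rule: add -ovi.
So dathesgi → dathesgiovi.

dathesgiovi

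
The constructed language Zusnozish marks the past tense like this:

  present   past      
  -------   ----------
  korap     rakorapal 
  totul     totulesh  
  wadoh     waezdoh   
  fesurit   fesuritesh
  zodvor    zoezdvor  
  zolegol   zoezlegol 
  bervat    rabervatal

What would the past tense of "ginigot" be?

"ginigot" has last vowel 'o'. The stems whose last vowel is 'o' (zolegol → zoezlegol, zodvor → zoezdvor, wadoh → waezdoh) insert -ez- after the first vowel.
The other patterns: stems whose last vowel is 'a' add ra- … -al around the stem; stems whose last vowel is 'i' or 'u' add -esh.
So ginigot → gieznigot.

gieznigot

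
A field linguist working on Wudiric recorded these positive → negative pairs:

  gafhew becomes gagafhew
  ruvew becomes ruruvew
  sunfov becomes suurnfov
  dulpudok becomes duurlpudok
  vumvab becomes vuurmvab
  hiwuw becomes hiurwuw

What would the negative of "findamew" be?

gafhew and hiwuw both end in -w yet inflect differently (gagafhew, hiurwuw), so the final letter is not what conditions the rule; the last vowel is.
"findamew" has last vowel 'e'. The stems whose last vowel is 'e' (gafhew → gagafhew, ruvew → ruruvew) repeat the first consonant+vowel as a prefix.
The other pattern: stems whose last vowel is 'a', 'o' or 'u' insert -ur- after the first vowel.
So findamew → fifindamew.

fifindamew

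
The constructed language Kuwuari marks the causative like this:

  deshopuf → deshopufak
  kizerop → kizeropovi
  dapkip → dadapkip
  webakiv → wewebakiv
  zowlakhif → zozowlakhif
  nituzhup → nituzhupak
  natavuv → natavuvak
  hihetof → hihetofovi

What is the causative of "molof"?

"molof" has last vowel 'o'. The stems whose last vowel is 'o' (kizerop → kizeropovi, hihetof → hihetofovi) add -ovi.
The other patterns: stems whose last vowel is 'u' add -ak; stems whose last vowel is 'i' repeat the first consonant+vowel as a prefix.
So molof → molofovi.

molofovi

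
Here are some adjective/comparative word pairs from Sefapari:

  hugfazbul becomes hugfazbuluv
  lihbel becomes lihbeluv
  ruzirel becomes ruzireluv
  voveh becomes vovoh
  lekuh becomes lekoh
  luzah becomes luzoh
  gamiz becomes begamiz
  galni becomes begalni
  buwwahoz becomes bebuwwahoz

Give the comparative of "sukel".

sukeluv

lihbel and voveh both have last vowel 'e' yet inflect differently (lihbeluv, vovoh), so the last vowel is not what conditions the rule; the final letter is.
"sukel" ends in -l. The stems ending in -l (hugfazbul → hugfazbuluv, lihbel → lihbeluv, ruzirel → ruzireluv) add -uv.
So sukel → sukeluv.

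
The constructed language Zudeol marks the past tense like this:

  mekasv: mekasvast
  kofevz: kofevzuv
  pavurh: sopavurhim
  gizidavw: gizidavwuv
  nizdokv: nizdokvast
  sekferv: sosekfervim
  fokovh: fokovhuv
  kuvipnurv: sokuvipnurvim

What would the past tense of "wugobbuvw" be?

pavurh and fokovh both end in -h yet inflect differently (sopavurhim, fokovhuv), so the final letter is not what conditions the rule; the second-to-last letter is.
"wugobbuvw" has second-to-last letter 'v'. The stems whose second-to-last letter is 'v' (kofevz → kofevzuv, fokovh → fokovhuv, gizidavw → gizidavwuv) add -uv.
So wugobbuvw → wugobbuvwuv.

wugobbuvwuv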